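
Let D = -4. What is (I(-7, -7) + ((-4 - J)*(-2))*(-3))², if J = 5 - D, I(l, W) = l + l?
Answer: 8464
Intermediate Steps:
I(l, W) = 2*l
J = 9 (J = 5 - 1*(-4) = 5 + 4 = 9)
(I(-7, -7) + ((-4 - J)*(-2))*(-3))² = (2*(-7) + ((-4 - 1*9)*(-2))*(-3))² = (-14 + ((-4 - 9)*(-2))*(-3))² = (-14 - 13*(-2)*(-3))² = (-14 + 26*(-3))² = (-14 - 78)² = (-92)² = 8464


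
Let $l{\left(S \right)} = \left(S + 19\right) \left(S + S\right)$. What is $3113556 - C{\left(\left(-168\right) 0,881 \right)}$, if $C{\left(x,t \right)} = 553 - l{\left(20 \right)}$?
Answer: $3114563$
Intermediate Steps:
$l{\left(S \right)} = 2 S \left(19 + S\right)$ ($l{\left(S \right)} = \left(19 + S\right) 2 S = 2 S \left(19 + S\right)$)
$C{\left(x,t \right)} = -1007$ ($C{\left(x,t \right)} = 553 - 2 \cdot 20 \left(19 + 20\right) = 553 - 2 \cdot 20 \cdot 39 = 553 - 1560 = -1007$)
$3113556 - C{\left(\left(-168\right) 0,881 \right)} = 3113556 - -1007 = 3113556 + 1007 = 3114563$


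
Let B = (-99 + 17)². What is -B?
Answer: -6724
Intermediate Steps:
B = 6724 (B = (-82)² = 6724)
-B = -1*6724 = -6724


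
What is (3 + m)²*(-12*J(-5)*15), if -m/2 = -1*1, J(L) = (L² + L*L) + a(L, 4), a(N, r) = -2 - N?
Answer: -238500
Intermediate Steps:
J(L) = -2 - L + 2*L² (J(L) = (L² + L*L) + (-2 - L) = (L² + L²) + (-2 - L) = 2*L² + (-2 - L) = -2 - L + 2*L²)
m = 2 (m = -(-2) = -2*(-1) = 2)
(3 + m)²*(-12*J(-5)*15) = (3 + 2)²*(-12*(-2 - 1*(-5) + 2*(-5)²)*15) = 5²*(-12*(-2 + 5 + 2*25)*15) = 25*(-12*(-2 + 5 + 50)*15) = 25*(-12*53*15) = 25*(-636*15) = 25*(-9540) = -238500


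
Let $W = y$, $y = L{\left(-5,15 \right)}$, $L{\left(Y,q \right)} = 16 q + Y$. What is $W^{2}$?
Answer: $55225$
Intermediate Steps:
$L{\left(Y,q \right)} = Y + 16 q$
$y = 235$ ($y = -5 + 16 \cdot 15 = -5 + 240 = 235$)
$W = 235$
$W^{2} = 235^{2} = 55225$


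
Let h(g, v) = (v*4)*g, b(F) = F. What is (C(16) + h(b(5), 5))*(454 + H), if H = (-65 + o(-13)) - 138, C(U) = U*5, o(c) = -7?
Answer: 43920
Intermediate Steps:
C(U) = 5*U
H = -210 (H = (-65 - 7) - 138 = -72 - 138 = -210)
h(g, v) = 4*g*v (h(g, v) = (4*v)*g = 4*g*v)
(C(16) + h(b(5), 5))*(454 + H) = (5*16 + 4*5*5)*(454 - 210) = (80 + 100)*244 = 180*244 = 43920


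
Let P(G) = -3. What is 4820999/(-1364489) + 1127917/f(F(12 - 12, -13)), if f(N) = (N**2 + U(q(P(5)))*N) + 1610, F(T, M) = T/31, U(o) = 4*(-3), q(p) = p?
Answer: 218752647289/313832470 ≈ 697.04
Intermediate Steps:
U(o) = -12
F(T, M) = T/31 (F(T, M) = T*(1/31) = T/31)
f(N) = 1610 + N**2 - 12*N (f(N) = (N**2 - 12*N) + 1610 = 1610 + N**2 - 12*N)
4820999/(-1364489) + 1127917/f(F(12 - 12, -13)) = 4820999/(-1364489) + 1127917/(1610 + ((12 - 12)/31)**2 - 12*(12 - 12)/31) = 4820999*(-1/1364489) + 1127917/(1610 + ((1/31)*0)**2 - 12*0/31) = -4820999/1364489 + 1127917/(1610 + 0**2 - 12*0) = -4820999/1364489 + 1127917/(1610 + 0 + 0) = -4820999/1364489 + 1127917/1610 = -4820999/1364489 + 1127917*(1/1610) = -4820999/1364489 + 161131/230 = 218752647289/313832470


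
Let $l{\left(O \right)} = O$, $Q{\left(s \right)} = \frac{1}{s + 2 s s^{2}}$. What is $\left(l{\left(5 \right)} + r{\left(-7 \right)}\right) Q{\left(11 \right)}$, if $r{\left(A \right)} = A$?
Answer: $- \frac{2}{2673} \approx -0.00074822$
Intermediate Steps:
$Q{\left(s \right)} = \frac{1}{s + 2 s^{3}}$
$\left(l{\left(5 \right)} + r{\left(-7 \right)}\right) Q{\left(11 \right)} = \frac{5 - 7}{11 + 2 \cdot 11^{3}} = - \frac{2}{11 + 2 \cdot 1331} = - \frac{2}{11 + 2662} = - \frac{2}{2673}$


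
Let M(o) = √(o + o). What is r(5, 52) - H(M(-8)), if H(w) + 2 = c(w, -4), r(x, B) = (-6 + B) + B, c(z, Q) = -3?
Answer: 103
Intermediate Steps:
M(o) = √2*√o (M(o) = √(2*o) = √2*√o)
r(x, B) = -6 + 2*B
H(w) = -5 (H(w) = -2 - 3 = -5)
r(5, 52) - H(M(-8)) = (-6 + 2*52) - 1*(-5) = (-6 + 104) + 5 = 98 + 5 = 103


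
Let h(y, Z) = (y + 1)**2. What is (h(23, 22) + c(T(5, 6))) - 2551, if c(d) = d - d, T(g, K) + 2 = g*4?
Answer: -1975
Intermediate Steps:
T(g, K) = -2 + 4*g (T(g, K) = -2 + g*4 = -2 + 4*g)
c(d) = 0
h(y, Z) = (1 + y)**2
(h(23, 22) + c(T(5, 6))) - 2551 = ((1 + 23)**2 + 0) - 2551 = (24**2 + 0) - 2551 = (576 + 0) - 2551 = 576 - 2551 = -1975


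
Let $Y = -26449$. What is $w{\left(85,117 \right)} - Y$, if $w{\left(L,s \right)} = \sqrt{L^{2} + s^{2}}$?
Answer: $26449 + \sqrt{20914} \approx 26594.0$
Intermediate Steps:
$w{\left(85,117 \right)} - Y = \sqrt{85^{2} + 117^{2}} - -26449 = \sqrt{7225 + 13689} + 26449 = \sqrt{20914} + 26449 = 26449 + \sqrt{20914}$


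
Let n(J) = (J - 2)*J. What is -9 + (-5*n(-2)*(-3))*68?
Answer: 8151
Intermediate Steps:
n(J) = J*(-2 + J) (n(J) = (-2 + J)*J = J*(-2 + J))
-9 + (-5*n(-2)*(-3))*68 = -9 + (-(-10)*(-2 - 2)*(-3))*68 = -9 + (-(-10)*(-4)*(-3))*68 = -9 + (-5*8*(-3))*68 = -9 - 40*(-3)*68 = -9 + 120*68 = -9 + 8160 = 8151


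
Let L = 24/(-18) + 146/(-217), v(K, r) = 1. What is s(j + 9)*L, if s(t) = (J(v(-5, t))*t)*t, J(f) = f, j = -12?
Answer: -3918/217 ≈ -18.055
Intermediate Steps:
s(t) = t² (s(t) = (1*t)*t = t*t = t²)
L = -1306/651 (L = 24*(-1/18) + 146*(-1/217) = -4/3 - 146/217 = -1306/651 ≈ -2.0061)
s(j + 9)*L = (-12 + 9)²*(-1306/651) = (-3)²*(-1306/651) = 9*(-1306/651) = -3918/217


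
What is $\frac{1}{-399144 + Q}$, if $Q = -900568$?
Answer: $- \frac{1}{1299712} \approx -7.694 \cdot 10^{-7}$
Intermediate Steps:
$\frac{1}{-399144 + Q} = \frac{1}{-399144 - 900568} = \frac{1}{-1299712} = - \frac{1}{1299712}$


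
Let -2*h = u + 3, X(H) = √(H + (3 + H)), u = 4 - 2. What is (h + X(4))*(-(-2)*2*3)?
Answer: -30 + 12*√11 ≈ 9.7995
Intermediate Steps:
u = 2
X(H) = √(3 + 2*H)
h = -5/2 (h = -(2 + 3)/2 = -½*5 = -5/2 ≈ -2.5000)
(h + X(4))*(-(-2)*2*3) = (-5/2 + √(3 + 2*4))*(-(-2)*2*3) = (-5/2 + √(3 + 8))*(-2*(-2)*3) = (-5/2 + √11)*(4*3) = (-5/2 + √11)*12 = -30 + 12*√11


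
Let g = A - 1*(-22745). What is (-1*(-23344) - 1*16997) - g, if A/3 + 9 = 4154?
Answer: -28833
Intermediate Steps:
A = 12435 (A = -27 + 3*4154 = -27 + 12462 = 12435)
g = 35180 (g = 12435 - 1*(-22745) = 12435 + 22745 = 35180)
(-1*(-23344) - 1*16997) - g = (-1*(-23344) - 1*16997) - 1*35180 = (23344 - 16997) - 35180 = 6347 - 35180 = -28833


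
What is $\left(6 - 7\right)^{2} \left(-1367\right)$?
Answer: $-1367$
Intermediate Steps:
$\left(6 - 7\right)^{2} \left(-1367\right) = \left(-1\right)^{2} \left(-1367\right) = 1 \left(-1367\right) = -1367$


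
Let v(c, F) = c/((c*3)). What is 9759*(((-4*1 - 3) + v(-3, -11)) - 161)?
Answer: -1636259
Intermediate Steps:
v(c, F) = ⅓ (v(c, F) = c/((3*c)) = c*(1/(3*c)) = ⅓)
9759*(((-4*1 - 3) + v(-3, -11)) - 161) = 9759*(((-4*1 - 3) + ⅓) - 161) = 9759*(((-4 - 3) + ⅓) - 161) = 9759*((-7 + ⅓) - 161) = 9759*(-20/3 - 161) = 9759*(-503/3) = -1636259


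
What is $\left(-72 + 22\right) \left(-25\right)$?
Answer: $1250$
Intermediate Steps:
$\left(-72 + 22\right) \left(-25\right) = \left(-50\right) \left(-25\right) = 1250$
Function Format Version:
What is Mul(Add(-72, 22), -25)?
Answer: 1250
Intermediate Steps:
Mul(Add(-72, 22), -25) = Mul(-50, -25) = 1250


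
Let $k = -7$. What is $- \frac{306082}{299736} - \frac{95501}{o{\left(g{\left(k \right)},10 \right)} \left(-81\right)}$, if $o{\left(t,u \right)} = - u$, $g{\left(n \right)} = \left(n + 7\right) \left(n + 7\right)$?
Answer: $- \frac{802028171}{6744060} \approx -118.92$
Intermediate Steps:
$g{\left(n \right)} = \left(7 + n\right)^{2}$ ($g{\left(n \right)} = \left(7 + n\right) \left(7 + n\right) = \left(7 + n\right)^{2}$)
$- \frac{306082}{299736} - \frac{95501}{o{\left(g{\left(k \right)},10 \right)} \left(-81\right)} = - \frac{306082}{299736} - \frac{95501}{\left(-1\right) 10 \left(-81\right)} = \left(-306082\right) \frac{1}{299736} - \frac{95501}{\left(-10\right) \left(-81\right)} = - \frac{153041}{149868} - \frac{95501}{810} = - \frac{802028171}{6744060}$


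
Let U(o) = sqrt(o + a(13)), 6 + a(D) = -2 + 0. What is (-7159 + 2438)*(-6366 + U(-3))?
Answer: 30053886 - 4721*I*sqrt(11) ≈ 3.0054e+7 - 15658.0*I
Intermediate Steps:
a(D) = -8 (a(D) = -6 + (-2 + 0) = -6 - 2 = -8)
U(o) = sqrt(-8 + o) (U(o) = sqrt(o - 8) = sqrt(-8 + o))
(-7159 + 2438)*(-6366 + U(-3)) = (-7159 + 2438)*(-6366 + sqrt(-8 - 3)) = -4721*(-6366 + sqrt(-11)) = -4721*(-6366 + I*sqrt(11)) = 30053886 - 4721*I*sqrt(11)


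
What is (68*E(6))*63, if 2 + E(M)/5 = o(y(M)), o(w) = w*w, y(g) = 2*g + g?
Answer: 6897240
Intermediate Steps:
y(g) = 3*g
o(w) = w²
E(M) = -10 + 45*M² (E(M) = -10 + 5*(3*M)² = -10 + 5*(9*M²) = -10 + 45*M²)
(68*E(6))*63 = (68*(-10 + 45*6²))*63 = (68*(-10 + 45*36))*63 = (68*(-10 + 1620))*63 = (68*1610)*63 = 109480*63 = 6897240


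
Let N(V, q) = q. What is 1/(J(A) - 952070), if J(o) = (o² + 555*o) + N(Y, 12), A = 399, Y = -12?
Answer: -1/571412 ≈ -1.7501e-6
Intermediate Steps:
J(o) = 12 + o² + 555*o (J(o) = (o² + 555*o) + 12 = 12 + o² + 555*o)
1/(J(A) - 952070) = 1/((12 + 399² + 555*399) - 952070) = 1/((12 + 159201 + 221445) - 952070) = 1/(380658 - 952070) = 1/(-571412) = -1/571412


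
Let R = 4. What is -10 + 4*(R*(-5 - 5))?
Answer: -170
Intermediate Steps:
-10 + 4*(R*(-5 - 5)) = -10 + 4*(4*(-5 - 5)) = -10 + 4*(4*(-10)) = -10 + 4*(-40) = -10 - 160 = -170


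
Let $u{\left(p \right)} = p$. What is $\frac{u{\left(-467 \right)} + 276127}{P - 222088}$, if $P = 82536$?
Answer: $- \frac{9845}{4984} \approx -1.9753$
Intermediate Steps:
$\frac{u{\left(-467 \right)} + 276127}{P - 222088} = \frac{-467 + 276127}{82536 - 222088} = \frac{275660}{-139552} = 275660 \left(- \frac{1}{139552}\right) = - \frac{9845}{4984}$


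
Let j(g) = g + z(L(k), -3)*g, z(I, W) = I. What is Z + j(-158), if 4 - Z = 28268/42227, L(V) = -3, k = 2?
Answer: 13484372/42227 ≈ 319.33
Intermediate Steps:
j(g) = -2*g (j(g) = g - 3*g = -2*g)
Z = 140640/42227 (Z = 4 - 28268/42227 = 140640/42227 ≈ 3.3306)
Z + j(-158) = 140640/42227 - 2*(-158) = 140640/42227 + 316 = 13484372/42227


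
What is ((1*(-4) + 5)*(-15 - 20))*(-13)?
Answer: 455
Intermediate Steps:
((1*(-4) + 5)*(-15 - 20))*(-13) = ((-4 + 5)*(-35))*(-13) = (1*(-35))*(-13) = -35*(-13) = 455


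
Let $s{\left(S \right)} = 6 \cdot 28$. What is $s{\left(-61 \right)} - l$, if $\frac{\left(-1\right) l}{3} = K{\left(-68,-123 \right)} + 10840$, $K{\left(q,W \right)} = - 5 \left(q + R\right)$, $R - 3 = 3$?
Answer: $33618$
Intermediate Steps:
$s{\left(S \right)} = 168$
$R = 6$ ($R = 3 + 3 = 6$)
$K{\left(q,W \right)} = -30 - 5 q$ ($K{\left(q,W \right)} = - 5 \left(q + 6\right) = - 5 \left(6 + q\right) = -30 - 5 q$)
$l = -33450$ ($l = - 3 \left(\left(-30 - -340\right) + 10840\right) = - 3 \left(\left(-30 + 340\right) + 10840\right) = - 3 \left(310 + 10840\right) = \left(-3\right) 11150 = -33450$)
$s{\left(-61 \right)} - l = 168 - -33450 = 168 + 33450 = 33618$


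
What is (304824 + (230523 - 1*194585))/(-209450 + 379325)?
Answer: 340762/169875 ≈ 2.0060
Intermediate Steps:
(304824 + (230523 - 1*194585))/(-209450 + 379325) = (304824 + (230523 - 194585))/169875 = (304824 + 35938)*(1/169875) = 340762*(1/169875) = 340762/169875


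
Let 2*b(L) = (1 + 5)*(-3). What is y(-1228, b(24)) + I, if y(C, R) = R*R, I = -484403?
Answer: -484322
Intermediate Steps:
b(L) = -9 (b(L) = ((1 + 5)*(-3))/2 = (6*(-3))/2 = (1/2)*(-18) = -9)
y(C, R) = R**2
y(-1228, b(24)) + I = (-9)**2 - 484403 = 81 - 484403 = -484322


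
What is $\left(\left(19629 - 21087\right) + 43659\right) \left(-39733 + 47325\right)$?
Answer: $320389992$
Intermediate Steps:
$\left(\left(19629 - 21087\right) + 43659\right) \left(-39733 + 47325\right) = \left(-1458 + 43659\right) 7592 = 42201 \cdot 7592 = 320389992$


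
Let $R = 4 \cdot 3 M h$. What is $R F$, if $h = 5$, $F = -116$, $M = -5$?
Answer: $34800$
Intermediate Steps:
$R = -300$ ($R = 4 \cdot 3 \left(\left(-5\right) 5\right) = 12 \left(-25\right) = -300$)
$R F = \left(-300\right) \left(-116\right) = 34800$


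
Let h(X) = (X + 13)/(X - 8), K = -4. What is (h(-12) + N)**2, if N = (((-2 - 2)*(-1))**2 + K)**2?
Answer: 8288641/400 ≈ 20722.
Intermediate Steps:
h(X) = (13 + X)/(-8 + X)
N = 144 (N = (((-2 - 2)*(-1))**2 - 4)**2 = ((-4*(-1))**2 - 4)**2 = (4**2 - 4)**2 = (16 - 4)**2 = 12**2 = 144)
(h(-12) + N)**2 = ((13 - 12)/(-8 - 12) + 144)**2 = (1/(-20) + 144)**2 = (-1/20*1 + 144)**2 = (-1/20 + 144)**2 = (2879/20)**2 = 8288641/400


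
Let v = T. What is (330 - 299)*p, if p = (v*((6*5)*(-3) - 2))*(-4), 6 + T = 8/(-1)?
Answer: -159712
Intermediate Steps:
T = -14 (T = -6 + 8/(-1) = -6 + 8*(-1) = -6 - 8 = -14)
v = -14
p = -5152 (p = -14*((6*5)*(-3) - 2)*(-4) = -14*(30*(-3) - 2)*(-4) = -14*(-90 - 2)*(-4) = -14*(-92)*(-4) = 1288*(-4) = -5152)
(330 - 299)*p = (330 - 299)*(-5152) = 31*(-5152) = -159712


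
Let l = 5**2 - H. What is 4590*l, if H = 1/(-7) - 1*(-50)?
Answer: -798660/7 ≈ -1.1409e+5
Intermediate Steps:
H = 349/7 (H = -1/7 + 50 = 349/7 ≈ 49.857)
l = -174/7 (l = 5**2 - 1*349/7 = 25 - 349/7 = -174/7 ≈ -24.857)
4590*l = 4590*(-174/7) = -798660/7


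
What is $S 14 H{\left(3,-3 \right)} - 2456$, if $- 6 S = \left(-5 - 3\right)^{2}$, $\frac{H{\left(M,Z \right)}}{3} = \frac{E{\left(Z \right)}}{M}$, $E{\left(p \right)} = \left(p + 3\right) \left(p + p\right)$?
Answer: $-2456$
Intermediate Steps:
$E{\left(p \right)} = 2 p \left(3 + p\right)$ ($E{\left(p \right)} = \left(3 + p\right) 2 p = 2 p \left(3 + p\right)$)
$H{\left(M,Z \right)} = \frac{6 Z \left(3 + Z\right)}{M}$ ($H{\left(M,Z \right)} = 3 \frac{2 Z \left(3 + Z\right)}{M} = \frac{6 Z \left(3 + Z\right)}{M}$)
$S = - \frac{32}{3}$ ($S = - \frac{\left(-5 - 3\right)^{2}}{6} = - \frac{\left(-8\right)^{2}}{6} = \left(- \frac{1}{6}\right) 64 = - \frac{32}{3} \approx -10.667$)
$S 14 H{\left(3,-3 \right)} - 2456 = \left(- \frac{32}{3}\right) 14 \cdot 6 \left(-3\right) \frac{1}{3} \left(3 - 3\right) - 2456 = - \frac{448 \cdot 6 \left(-3\right) \frac{1}{3} \cdot 0}{3} - 2456 = \left(- \frac{448}{3}\right) 0 - 2456 = 0 - 2456 = -2456$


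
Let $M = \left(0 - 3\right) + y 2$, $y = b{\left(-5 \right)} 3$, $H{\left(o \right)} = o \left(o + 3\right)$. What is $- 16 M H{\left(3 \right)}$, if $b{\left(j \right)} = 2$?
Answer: $-2592$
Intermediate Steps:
$H{\left(o \right)} = o \left(3 + o\right)$
$y = 6$ ($y = 2 \cdot 3 = 6$)
$M = 9$ ($M = \left(0 - 3\right) + 6 \cdot 2 = \left(0 + \left(-4 + 1\right)\right) + 12 = \left(0 - 3\right) + 12 = -3 + 12 = 9$)
$- 16 M H{\left(3 \right)} = \left(-16\right) 9 \cdot 3 \left(3 + 3\right) = - 144 \cdot 3 \cdot 6 = \left(-144\right) 18 = -2592$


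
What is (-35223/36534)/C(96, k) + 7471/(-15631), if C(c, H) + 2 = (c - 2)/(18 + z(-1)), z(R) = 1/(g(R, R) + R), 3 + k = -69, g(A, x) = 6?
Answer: -42903414305/54822043584 ≈ -0.78259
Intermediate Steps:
k = -72 (k = -3 - 69 = -72)
z(R) = 1/(6 + R)
C(c, H) = -192/91 + 5*c/91 (C(c, H) = -2 + (c - 2)/(18 + 1/(6 - 1)) = -2 + (-2 + c)/(18 + 1/5) = -2 + (-2 + c)/(91/5) = -2 + (-2 + c)*(5/91) = -2 + (-10/91 + 5*c/91) = -192/91 + 5*c/91)
(-35223/36534)/C(96, k) + 7471/(-15631) = (-35223/36534)/(-192/91 + (5/91)*96) + 7471/(-15631) = (-35223*1/36534)/(-192/91 + 480/91) + 7471*(-1/15631) = -11741/(12178*288/91) - 7471/15631 = -11741/12178*91/288 - 7471/15631 = -1068431/3507264 - 7471/15631 = -42903414305/54822043584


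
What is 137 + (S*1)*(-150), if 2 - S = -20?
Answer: -3163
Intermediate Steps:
S = 22 (S = 2 - 1*(-20) = 2 + 20 = 22)
137 + (S*1)*(-150) = 137 + (22*1)*(-150) = 137 + 22*(-150) = 137 - 3300 = -3163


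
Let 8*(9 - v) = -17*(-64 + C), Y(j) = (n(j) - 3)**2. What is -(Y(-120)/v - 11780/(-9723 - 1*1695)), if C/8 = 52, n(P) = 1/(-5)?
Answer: -112929754/108042825 ≈ -1.0452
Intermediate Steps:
n(P) = -1/5
C = 416 (C = 8*52 = 416)
Y(j) = 256/25 (Y(j) = (-1/5 - 3)**2 = (-16/5)**2 = 256/25)
v = 757 (v = 9 - (-17)*(-64 + 416)/8 = 9 - (-17)*352/8 = 9 - 1/8*(-5984) = 9 + 748 = 757)
-(Y(-120)/v - 11780/(-9723 - 1*1695)) = -((256/25)/757 - 11780/(-9723 - 1*1695)) = -((256/25)*(1/757) - 11780/(-9723 - 1695)) = -(256/18925 - 11780/(-11418)) = -(256/18925 - 11780*(-1/11418)) = -(256/18925 + 5890/5709) = -1*112929754/108042825 = -112929754/108042825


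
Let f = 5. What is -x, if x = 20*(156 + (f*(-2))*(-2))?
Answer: -3520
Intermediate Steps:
x = 3520 (x = 20*(156 + (5*(-2))*(-2)) = 20*(156 - 10*(-2)) = 20*(156 + 20) = 20*176 = 3520)
-x = -1*3520 = -3520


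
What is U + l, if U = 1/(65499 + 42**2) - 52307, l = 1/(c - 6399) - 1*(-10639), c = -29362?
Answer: -100227879846026/2405392143 ≈ -41668.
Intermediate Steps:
l = 380461278/35761 (l = 1/(-29362 - 6399) - 1*(-10639) = 1/(-35761) + 10639 = -1/35761 + 10639 = 380461278/35761 ≈ 10639.)
U = -3518325740/67263 (U = 1/(65499 + 1764) - 52307 = 1/67263 - 52307 = -3518325740/67263 ≈ -52307.)
U + l = -3518325740/67263 + 380461278/35761 = -100227879846026/2405392143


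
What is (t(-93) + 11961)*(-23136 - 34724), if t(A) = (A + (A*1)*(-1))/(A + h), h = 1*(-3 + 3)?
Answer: -692063460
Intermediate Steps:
h = 0 (h = 1*0 = 0)
t(A) = 0 (t(A) = (A + (A*1)*(-1))/(A + 0) = (A + A*(-1))/A = (A - A)/A = 0/A = 0)
(t(-93) + 11961)*(-23136 - 34724) = (0 + 11961)*(-23136 - 34724) = 11961*(-57860) = -692063460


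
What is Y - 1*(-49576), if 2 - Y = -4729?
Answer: 54307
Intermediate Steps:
Y = 4731 (Y = 2 - 1*(-4729) = 2 + 4729 = 4731)
Y - 1*(-49576) = 4731 - 1*(-49576) = 4731 + 49576 = 54307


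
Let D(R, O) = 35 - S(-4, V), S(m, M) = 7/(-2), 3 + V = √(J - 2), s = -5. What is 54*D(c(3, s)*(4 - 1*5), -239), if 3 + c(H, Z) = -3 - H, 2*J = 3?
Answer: 2079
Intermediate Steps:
J = 3/2 (J = (½)*3 = 3/2 ≈ 1.5000)
V = -3 + I*√2/2 (V = -3 + √(3/2 - 2) = -3 + √(-½) = -3 + I*√2/2 ≈ -3.0 + 0.70711*I)
S(m, M) = -7/2 (S(m, M) = 7*(-½) = -7/2)
c(H, Z) = -6 - H (c(H, Z) = -3 + (-3 - H) = -6 - H)
D(R, O) = 77/2 (D(R, O) = 35 - 1*(-7/2) = 35 + 7/2 = 77/2)
54*D(c(3, s)*(4 - 1*5), -239) = 54*(77/2) = 2079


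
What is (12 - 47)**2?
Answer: 1225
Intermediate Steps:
(12 - 47)**2 = (-35)**2 = 1225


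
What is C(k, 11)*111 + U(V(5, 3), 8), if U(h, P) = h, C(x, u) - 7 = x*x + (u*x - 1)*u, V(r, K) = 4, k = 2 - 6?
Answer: -52388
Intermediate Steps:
k = -4
C(x, u) = 7 + x² + u*(-1 + u*x) (C(x, u) = 7 + (x*x + (u*x - 1)*u) = 7 + (x² + (-1 + u*x)*u) = 7 + (x² + u*(-1 + u*x)) = 7 + x² + u*(-1 + u*x))
C(k, 11)*111 + U(V(5, 3), 8) = (7 + (-4)² - 1*11 - 4*11²)*111 + 4 = (7 + 16 - 11 - 4*121)*111 + 4 = (7 + 16 - 11 - 484)*111 + 4 = -472*111 + 4 = -52392 + 4 = -52388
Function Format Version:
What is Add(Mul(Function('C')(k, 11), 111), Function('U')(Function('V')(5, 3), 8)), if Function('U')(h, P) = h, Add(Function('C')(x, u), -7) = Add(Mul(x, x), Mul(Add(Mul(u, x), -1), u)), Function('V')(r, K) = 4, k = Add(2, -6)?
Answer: -52388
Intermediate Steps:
k = -4
Function('C')(x, u) = Add(7, Pow(x, 2), Mul(u, Add(-1, Mul(u, x)))) (Function('C')(x, u) = Add(7, Add(Mul(x, x), Mul(Add(Mul(u, x), -1), u))) = Add(7, Add(Pow(x, 2), Mul(Add(-1, Mul(u, x)), u))) = Add(7, Add(Pow(x, 2), Mul(u, Add(-1, Mul(u, x))))) = Add(7, Pow(x, 2), Mul(u, Add(-1, Mul(u, x)))))
Add(Mul(Function('C')(k, 11), 111), Function('U')(Function('V')(5, 3), 8)) = Add(Mul(Add(7, Pow(-4, 2), Mul(-1, 11), Mul(-4, Pow(11, 2))), 111), 4) = Add(Mul(Add(7, 16, -11, Mul(-4, 121)), 111), 4) = Add(Mul(Add(7, 16, -11, -484), 111), 4) = Add(Mul(-472, 111), 4) = Add(-52392, 4) = -52388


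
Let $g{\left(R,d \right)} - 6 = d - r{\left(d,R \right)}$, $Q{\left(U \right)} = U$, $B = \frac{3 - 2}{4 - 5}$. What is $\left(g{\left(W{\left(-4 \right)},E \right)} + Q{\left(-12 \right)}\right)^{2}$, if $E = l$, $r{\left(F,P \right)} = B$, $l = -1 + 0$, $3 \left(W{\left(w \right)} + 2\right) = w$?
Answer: $36$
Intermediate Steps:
$W{\left(w \right)} = -2 + \frac{w}{3}$
$B = -1$ ($B = 1 \frac{1}{-1} = 1 \left(-1\right) = -1$)
$l = -1$
$r{\left(F,P \right)} = -1$
$E = -1$
$g{\left(R,d \right)} = 7 + d$ ($g{\left(R,d \right)} = 6 + \left(d - -1\right) = 6 + \left(d + 1\right) = 6 + \left(1 + d\right) = 7 + d$)
$\left(g{\left(W{\left(-4 \right)},E \right)} + Q{\left(-12 \right)}\right)^{2} = \left(\left(7 - 1\right) - 12\right)^{2} = \left(6 - 12\right)^{2} = \left(-6\right)^{2} = 36$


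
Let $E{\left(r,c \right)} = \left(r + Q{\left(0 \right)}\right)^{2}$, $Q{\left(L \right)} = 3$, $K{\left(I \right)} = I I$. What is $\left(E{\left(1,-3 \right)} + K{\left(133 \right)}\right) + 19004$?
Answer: $36709$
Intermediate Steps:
$K{\left(I \right)} = I^{2}$
$E{\left(r,c \right)} = \left(3 + r\right)^{2}$ ($E{\left(r,c \right)} = \left(r + 3\right)^{2} = \left(3 + r\right)^{2}$)
$\left(E{\left(1,-3 \right)} + K{\left(133 \right)}\right) + 19004 = \left(\left(3 + 1\right)^{2} + 133^{2}\right) + 19004 = \left(4^{2} + 17689\right) + 19004 = \left(16 + 17689\right) + 19004 = 17705 + 19004 = 36709$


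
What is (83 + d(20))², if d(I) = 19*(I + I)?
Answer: 710649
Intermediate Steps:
d(I) = 38*I (d(I) = 19*(2*I) = 38*I)
(83 + d(20))² = (83 + 38*20)² = (83 + 760)² = 843² = 710649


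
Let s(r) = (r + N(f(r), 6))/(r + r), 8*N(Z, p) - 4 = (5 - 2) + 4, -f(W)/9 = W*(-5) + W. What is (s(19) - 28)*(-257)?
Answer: 2145693/304 ≈ 7058.2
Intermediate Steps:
f(W) = 36*W (f(W) = -9*(W*(-5) + W) = -9*(-5*W + W) = -(-36)*W = 36*W)
N(Z, p) = 11/8 (N(Z, p) = ½ + ((5 - 2) + 4)/8 = ½ + (3 + 4)/8 = ½ + (⅛)*7 = ½ + 7/8 = 11/8)
s(r) = (11/8 + r)/(2*r) (s(r) = (r + 11/8)/(r + r) = (11/8 + r)/((2*r)) = (11/8 + r)*(1/(2*r)) = (11/8 + r)/(2*r))
(s(19) - 28)*(-257) = ((1/16)*(11 + 8*19)/19 - 28)*(-257) = ((1/16)*(1/19)*(11 + 152) - 28)*(-257) = ((1/16)*(1/19)*163 - 28)*(-257) = (163/304 - 28)*(-257) = -8349/304*(-257) = 2145693/304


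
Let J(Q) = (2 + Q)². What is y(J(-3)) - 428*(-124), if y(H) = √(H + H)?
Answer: 53072 + √2 ≈ 53073.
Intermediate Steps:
y(H) = √2*√H (y(H) = √(2*H) = √2*√H)
y(J(-3)) - 428*(-124) = √2*√((2 - 3)²) - 428*(-124) = √2*√((-1)²) + 53072 = √2*√1 + 53072 = √2*1 + 53072 = √2 + 53072 = 53072 + √2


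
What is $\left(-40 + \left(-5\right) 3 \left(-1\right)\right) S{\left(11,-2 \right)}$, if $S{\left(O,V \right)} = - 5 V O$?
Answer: $-2750$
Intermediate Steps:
$S{\left(O,V \right)} = - 5 O V$
$\left(-40 + \left(-5\right) 3 \left(-1\right)\right) S{\left(11,-2 \right)} = \left(-40 + \left(-5\right) 3 \left(-1\right)\right) \left(\left(-5\right) 11 \left(-2\right)\right) = \left(-40 - -15\right) 110 = \left(-40 + 15\right) 110 = \left(-25\right) 110 = -2750$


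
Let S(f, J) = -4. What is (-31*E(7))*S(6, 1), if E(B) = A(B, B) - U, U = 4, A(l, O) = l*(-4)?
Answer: -3968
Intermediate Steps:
A(l, O) = -4*l
E(B) = -4 - 4*B (E(B) = -4*B - 1*4 = -4*B - 4 = -4 - 4*B)
(-31*E(7))*S(6, 1) = -31*(-4 - 4*7)*(-4) = -31*(-4 - 28)*(-4) = -31*(-32)*(-4) = 992*(-4) = -3968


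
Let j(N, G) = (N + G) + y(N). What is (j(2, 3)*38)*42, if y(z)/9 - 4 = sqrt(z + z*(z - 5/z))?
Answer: 79800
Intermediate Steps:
y(z) = 36 + 9*sqrt(z + z*(z - 5/z))
j(N, G) = 36 + G + N + 9*sqrt(-5 + N + N**2) (j(N, G) = (N + G) + (36 + 9*sqrt(-5 + N + N**2)) = (G + N) + (36 + 9*sqrt(-5 + N + N**2)) = 36 + G + N + 9*sqrt(-5 + N + N**2))
(j(2, 3)*38)*42 = ((36 + 3 + 2 + 9*sqrt(-5 + 2 + 2**2))*38)*42 = ((36 + 3 + 2 + 9*sqrt(-5 + 2 + 4))*38)*42 = ((36 + 3 + 2 + 9*sqrt(1))*38)*42 = ((36 + 3 + 2 + 9*1)*38)*42 = ((36 + 3 + 2 + 9)*38)*42 = (50*38)*42 = 1900*42 = 79800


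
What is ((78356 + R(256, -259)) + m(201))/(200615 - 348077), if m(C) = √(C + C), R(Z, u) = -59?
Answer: -26099/49154 - √402/147462 ≈ -0.53110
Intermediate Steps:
m(C) = √2*√C (m(C) = √(2*C) = √2*√C)
((78356 + R(256, -259)) + m(201))/(200615 - 348077) = ((78356 - 59) + √2*√201)/(200615 - 348077) = (78297 + √402)/(-147462) = (78297 + √402)*(-1/147462) = -26099/49154 - √402/147462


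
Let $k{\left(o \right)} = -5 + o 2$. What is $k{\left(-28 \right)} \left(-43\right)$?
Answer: $2623$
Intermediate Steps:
$k{\left(o \right)} = -5 + 2 o$
$k{\left(-28 \right)} \left(-43\right) = \left(-5 + 2 \left(-28\right)\right) \left(-43\right) = \left(-5 - 56\right) \left(-43\right) = \left(-61\right) \left(-43\right) = 2623$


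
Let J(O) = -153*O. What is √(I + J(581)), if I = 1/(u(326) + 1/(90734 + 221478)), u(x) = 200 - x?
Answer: I*√137564968424016864985/39338711 ≈ 298.15*I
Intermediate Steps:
I = -312212/39338711 (I = 1/((200 - 1*326) + 1/(90734 + 221478)) = 1/((200 - 326) + 1/312212) = 1/(-126 + 1/312212) = 1/(-39338711/312212) = -312212/39338711 ≈ -0.0079365)
√(I + J(581)) = √(-312212/39338711 - 153*581) = √(-312212/39338711 - 88893) = √(-3496936349135/39338711) = I*√137564968424016864985/39338711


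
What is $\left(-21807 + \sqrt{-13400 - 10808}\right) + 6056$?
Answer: $-15751 + 4 i \sqrt{1513} \approx -15751.0 + 155.59 i$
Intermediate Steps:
$\left(-21807 + \sqrt{-13400 - 10808}\right) + 6056 = \left(-21807 + \sqrt{-24208}\right) + 6056 = \left(-21807 + 4 i \sqrt{1513}\right) + 6056 = -15751 + 4 i \sqrt{1513}$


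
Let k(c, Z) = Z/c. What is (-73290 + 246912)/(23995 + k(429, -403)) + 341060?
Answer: 135029200883/395902 ≈ 3.4107e+5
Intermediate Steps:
(-73290 + 246912)/(23995 + k(429, -403)) + 341060 = (-73290 + 246912)/(23995 - 403/429) + 341060 = 173622/(23995 - 403*1/429) + 341060 = 173622/(23995 - 31/33) + 341060 = 173622/(791804/33) + 341060 = 173622*(33/791804) + 341060 = 2864763/395902 + 341060 = 135029200883/395902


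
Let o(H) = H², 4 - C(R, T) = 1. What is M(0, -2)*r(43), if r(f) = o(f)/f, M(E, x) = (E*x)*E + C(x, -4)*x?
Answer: -258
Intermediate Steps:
C(R, T) = 3 (C(R, T) = 4 - 1*1 = 4 - 1 = 3)
M(E, x) = 3*x + x*E² (M(E, x) = (E*x)*E + 3*x = x*E² + 3*x = 3*x + x*E²)
r(f) = f (r(f) = f²/f = f)
M(0, -2)*r(43) = -2*(3 + 0²)*43 = -2*(3 + 0)*43 = -2*3*43 = -6*43 = -258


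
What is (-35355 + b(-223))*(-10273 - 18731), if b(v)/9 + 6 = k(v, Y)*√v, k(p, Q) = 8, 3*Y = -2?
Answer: 1027002636 - 2088288*I*√223 ≈ 1.027e+9 - 3.1185e+7*I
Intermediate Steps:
Y = -⅔ (Y = (⅓)*(-2) = -⅔ ≈ -0.66667)
b(v) = -54 + 72*√v (b(v) = -54 + 9*(8*√v) = -54 + 72*√v)
(-35355 + b(-223))*(-10273 - 18731) = (-35355 + (-54 + 72*√(-223)))*(-10273 - 18731) = (-35355 + (-54 + 72*(I*√223)))*(-29004) = (-35355 + (-54 + 72*I*√223))*(-29004) = (-35409 + 72*I*√223)*(-29004) = 1027002636 - 2088288*I*√223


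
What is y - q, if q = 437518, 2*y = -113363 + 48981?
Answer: -469709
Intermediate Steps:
y = -32191 (y = (-113363 + 48981)/2 = (1/2)*(-64382) = -32191)
y - q = -32191 - 1*437518 = -32191 - 437518 = -469709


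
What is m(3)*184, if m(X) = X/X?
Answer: 184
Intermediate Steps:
m(X) = 1
m(3)*184 = 1*184 = 184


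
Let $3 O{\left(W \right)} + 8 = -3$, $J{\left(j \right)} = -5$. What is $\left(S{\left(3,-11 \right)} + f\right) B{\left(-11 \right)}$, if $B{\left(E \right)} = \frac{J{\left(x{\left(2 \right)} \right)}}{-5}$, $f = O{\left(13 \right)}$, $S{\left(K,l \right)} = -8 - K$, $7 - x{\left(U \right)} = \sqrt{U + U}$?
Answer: $- \frac{44}{3} \approx -14.667$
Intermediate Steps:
$x{\left(U \right)} = 7 - \sqrt{2} \sqrt{U}$ ($x{\left(U \right)} = 7 - \sqrt{U + U} = 7 - \sqrt{2 U} = 7 - \sqrt{2} \sqrt{U}$)
$O{\left(W \right)} = - \frac{11}{3}$ ($O{\left(W \right)} = - \frac{8}{3} + \frac{1}{3} \left(-3\right) = - \frac{8}{3} - 1 = - \frac{11}{3}$)
$f = - \frac{11}{3} \approx -3.6667$
$B{\left(E \right)} = 1$ ($B{\left(E \right)} = - \frac{5}{-5} = \left(-5\right) \left(- \frac{1}{5}\right) = 1$)
$\left(S{\left(3,-11 \right)} + f\right) B{\left(-11 \right)} = \left(\left(-8 - 3\right) - \frac{11}{3}\right) 1 = \left(-11 - \frac{11}{3}\right) 1 = \left(- \frac{44}{3}\right) 1 = - \frac{44}{3}$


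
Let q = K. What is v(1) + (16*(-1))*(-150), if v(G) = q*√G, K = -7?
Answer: 2393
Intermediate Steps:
q = -7
v(G) = -7*√G
v(1) + (16*(-1))*(-150) = -7*√1 + (16*(-1))*(-150) = -7*1 - 16*(-150) = -7 + 2400 = 2393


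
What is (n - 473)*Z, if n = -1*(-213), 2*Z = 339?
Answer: -44070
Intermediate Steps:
Z = 339/2 (Z = (½)*339 = 339/2 ≈ 169.50)
n = 213
(n - 473)*Z = (213 - 473)*(339/2) = -260*339/2 = -44070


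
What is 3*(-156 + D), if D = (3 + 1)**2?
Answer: -420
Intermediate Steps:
D = 16 (D = 4**2 = 16)
3*(-156 + D) = 3*(-156 + 16) = 3*(-140) = -420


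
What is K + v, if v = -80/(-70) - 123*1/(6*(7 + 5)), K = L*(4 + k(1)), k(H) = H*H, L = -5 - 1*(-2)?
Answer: -2615/168 ≈ -15.565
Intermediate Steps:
L = -3 (L = -5 + 2 = -3)
k(H) = H**2
K = -15 (K = -3*(4 + 1**2) = -3*(4 + 1) = -3*5 = -15)
v = -95/168 (v = -80*(-1/70) - 123/(6*12) = 8/7 - 123/72 = 8/7 - 123*1/72 = 8/7 - 41/24 = -95/168 ≈ -0.56548)
K + v = -15 - 95/168 = -2615/168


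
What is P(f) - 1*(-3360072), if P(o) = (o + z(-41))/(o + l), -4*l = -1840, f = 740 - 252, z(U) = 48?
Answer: 796337198/237 ≈ 3.3601e+6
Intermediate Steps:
f = 488
l = 460 (l = -¼*(-1840) = 460)
P(o) = (48 + o)/(460 + o) (P(o) = (o + 48)/(o + 460) = (48 + o)/(460 + o))
P(f) - 1*(-3360072) = (48 + 488)/(460 + 488) - 1*(-3360072) = 536/948 + 3360072 = (1/948)*536 + 3360072 = 134/237 + 3360072 = 796337198/237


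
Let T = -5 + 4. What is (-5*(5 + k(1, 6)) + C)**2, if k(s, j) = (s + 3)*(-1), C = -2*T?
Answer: 9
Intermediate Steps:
T = -1
C = 2 (C = -2*(-1) = 2)
k(s, j) = -3 - s (k(s, j) = (3 + s)*(-1) = -3 - s)
(-5*(5 + k(1, 6)) + C)**2 = (-5*(5 + (-3 - 1*1)) + 2)**2 = (-5*(5 + (-3 - 1)) + 2)**2 = (-5*(5 - 4) + 2)**2 = (-5*1 + 2)**2 = (-5 + 2)**2 = (-3)**2 = 9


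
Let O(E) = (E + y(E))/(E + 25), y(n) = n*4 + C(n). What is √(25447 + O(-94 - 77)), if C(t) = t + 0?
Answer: 4*√8477782/73 ≈ 159.54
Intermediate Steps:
C(t) = t
y(n) = 5*n (y(n) = n*4 + n = 4*n + n = 5*n)
O(E) = 6*E/(25 + E) (O(E) = (E + 5*E)/(E + 25) = (6*E)/(25 + E) = 6*E/(25 + E))
√(25447 + O(-94 - 77)) = √(25447 + 6*(-94 - 77)/(25 + (-94 - 77))) = √(25447 + 6*(-171)/(25 - 171)) = √(25447 + 6*(-171)/(-146)) = √(25447 + 6*(-171)*(-1/146)) = √(25447 + 513/73) = √(1858144/73) = 4*√8477782/73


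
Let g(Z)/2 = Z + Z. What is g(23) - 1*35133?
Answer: -35041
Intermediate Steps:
g(Z) = 4*Z (g(Z) = 2*(Z + Z) = 2*(2*Z) = 4*Z)
g(23) - 1*35133 = 4*23 - 1*35133 = 92 - 35133 = -35041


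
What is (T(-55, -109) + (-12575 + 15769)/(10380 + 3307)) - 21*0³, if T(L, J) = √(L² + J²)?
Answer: 3194/13687 + √14906 ≈ 122.32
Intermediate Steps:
T(L, J) = √(J² + L²)
(T(-55, -109) + (-12575 + 15769)/(10380 + 3307)) - 21*0³ = (√((-109)² + (-55)²) + (-12575 + 15769)/(10380 + 3307)) - 21*0³ = (√(11881 + 3025) + 3194/13687) - 21*0 = (√14906 + 3194*(1/13687)) + 0 = (√14906 + 3194/13687) + 0 = (3194/13687 + √14906) + 0 = 3194/13687 + √14906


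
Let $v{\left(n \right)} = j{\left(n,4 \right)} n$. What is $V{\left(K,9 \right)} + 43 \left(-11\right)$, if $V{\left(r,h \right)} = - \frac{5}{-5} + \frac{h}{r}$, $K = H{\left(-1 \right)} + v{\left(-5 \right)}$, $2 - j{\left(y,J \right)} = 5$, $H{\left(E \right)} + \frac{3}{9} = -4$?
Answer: $- \frac{15077}{32} \approx -471.16$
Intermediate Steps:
$H{\left(E \right)} = - \frac{13}{3}$ ($H{\left(E \right)} = - \frac{1}{3} - 4 = - \frac{13}{3}$)
$j{\left(y,J \right)} = -3$ ($j{\left(y,J \right)} = 2 - 5 = -3$)
$v{\left(n \right)} = - 3 n$
$K = \frac{32}{3}$ ($K = - \frac{13}{3} - -15 = - \frac{13}{3} + 15 = \frac{32}{3} \approx 10.667$)
$V{\left(r,h \right)} = 1 + \frac{h}{r}$ ($V{\left(r,h \right)} = \left(-5\right) \left(- \frac{1}{5}\right) + \frac{h}{r} = 1 + \frac{h}{r}$)
$V{\left(K,9 \right)} + 43 \left(-11\right) = \frac{9 + \frac{32}{3}}{\frac{32}{3}} + 43 \left(-11\right) = \frac{3}{32} \cdot \frac{59}{3} - 473 = \frac{59}{32} - 473 = - \frac{15077}{32}$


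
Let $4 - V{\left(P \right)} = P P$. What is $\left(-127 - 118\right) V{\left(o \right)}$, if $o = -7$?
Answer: $11025$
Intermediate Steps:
$V{\left(P \right)} = 4 - P^{2}$ ($V{\left(P \right)} = 4 - P P = 4 - P^{2}$)
$\left(-127 - 118\right) V{\left(o \right)} = \left(-127 - 118\right) \left(4 - \left(-7\right)^{2}\right) = - 245 \left(4 - 49\right) = \left(-245\right) \left(-45\right) = 11025$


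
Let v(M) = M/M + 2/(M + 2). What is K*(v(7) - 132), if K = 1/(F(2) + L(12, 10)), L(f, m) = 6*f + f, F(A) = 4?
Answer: -107/72 ≈ -1.4861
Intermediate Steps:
L(f, m) = 7*f
v(M) = 1 + 2/(2 + M)
K = 1/88 (K = 1/(4 + 7*12) = 1/(4 + 84) = 1/88 ≈ 0.011364)
K*(v(7) - 132) = ((4 + 7)/(2 + 7) - 132)/88 = (11/9 - 132)/88 = (1/88)*(-1177/9) = -107/72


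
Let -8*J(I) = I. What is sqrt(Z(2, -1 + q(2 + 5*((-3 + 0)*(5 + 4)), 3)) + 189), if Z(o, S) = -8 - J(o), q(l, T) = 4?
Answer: 5*sqrt(29)/2 ≈ 13.463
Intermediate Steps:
J(I) = -I/8
Z(o, S) = -8 + o/8 (Z(o, S) = -8 - (-1)*o/8 = -8 + o/8)
sqrt(Z(2, -1 + q(2 + 5*((-3 + 0)*(5 + 4)), 3)) + 189) = sqrt((-8 + (1/8)*2) + 189) = sqrt((-8 + 1/4) + 189) = sqrt(-31/4 + 189) = sqrt(725/4) = 5*sqrt(29)/2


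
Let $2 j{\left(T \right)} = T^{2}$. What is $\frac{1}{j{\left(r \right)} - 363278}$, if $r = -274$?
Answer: $- \frac{1}{325740} \approx -3.0699 \cdot 10^{-6}$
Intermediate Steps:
$j{\left(T \right)} = \frac{T^{2}}{2}$
$\frac{1}{j{\left(r \right)} - 363278} = \frac{1}{\frac{\left(-274\right)^{2}}{2} - 363278} = \frac{1}{\frac{1}{2} \cdot 75076 - 363278} = \frac{1}{37538 - 363278} = \frac{1}{-325740} = - \frac{1}{325740}$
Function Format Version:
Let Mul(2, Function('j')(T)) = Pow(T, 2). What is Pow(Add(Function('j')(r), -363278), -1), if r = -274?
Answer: Rational(-1, 325740) ≈ -3.0699e-6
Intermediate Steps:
Function('j')(T) = Mul(Rational(1, 2), Pow(T, 2))
Pow(Add(Function('j')(r), -363278), -1) = Pow(Add(Mul(Rational(1, 2), Pow(-274, 2)), -363278), -1) = Pow(Add(Mul(Rational(1, 2), 75076), -363278), -1) = Pow(Add(37538, -363278), -1) = Pow(-325740, -1) = Rational(-1, 325740)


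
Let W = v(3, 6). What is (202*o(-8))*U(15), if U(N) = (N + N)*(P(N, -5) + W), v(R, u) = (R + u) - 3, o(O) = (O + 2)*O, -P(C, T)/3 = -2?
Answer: 3490560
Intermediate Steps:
P(C, T) = 6 (P(C, T) = -3*(-2) = 6)
o(O) = O*(2 + O) (o(O) = (2 + O)*O = O*(2 + O))
v(R, u) = -3 + R + u
W = 6 (W = -3 + 3 + 6 = 6)
U(N) = 24*N (U(N) = (N + N)*(6 + 6) = (2*N)*12 = 24*N)
(202*o(-8))*U(15) = (202*(-8*(2 - 8)))*(24*15) = (202*(-8*(-6)))*360 = (202*48)*360 = 9696*360 = 3490560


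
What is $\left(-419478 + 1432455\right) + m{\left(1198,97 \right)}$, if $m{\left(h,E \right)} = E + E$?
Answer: $1013171$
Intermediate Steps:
$m{\left(h,E \right)} = 2 E$
$\left(-419478 + 1432455\right) + m{\left(1198,97 \right)} = \left(-419478 + 1432455\right) + 2 \cdot 97 = 1012977 + 194 = 1013171$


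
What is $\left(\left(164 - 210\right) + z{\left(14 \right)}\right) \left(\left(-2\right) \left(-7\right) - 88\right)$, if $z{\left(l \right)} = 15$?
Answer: $2294$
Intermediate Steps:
$\left(\left(164 - 210\right) + z{\left(14 \right)}\right) \left(\left(-2\right) \left(-7\right) - 88\right) = \left(\left(164 - 210\right) + 15\right) \left(\left(-2\right) \left(-7\right) - 88\right) = \left(\left(164 - 210\right) + 15\right) \left(14 - 88\right) = \left(-46 + 15\right) \left(-74\right) = \left(-31\right) \left(-74\right) = 2294$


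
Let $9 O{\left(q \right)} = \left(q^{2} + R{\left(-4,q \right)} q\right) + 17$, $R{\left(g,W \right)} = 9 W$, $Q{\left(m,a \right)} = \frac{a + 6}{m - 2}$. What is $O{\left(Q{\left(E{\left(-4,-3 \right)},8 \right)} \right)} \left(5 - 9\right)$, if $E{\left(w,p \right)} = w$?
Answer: $- \frac{2572}{81} \approx -31.753$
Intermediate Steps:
$Q{\left(m,a \right)} = \frac{6 + a}{-2 + m}$
$O{\left(q \right)} = \frac{17}{9} + \frac{10 q^{2}}{9}$ ($O{\left(q \right)} = \frac{\left(q^{2} + 9 q q\right) + 17}{9} = \frac{\left(q^{2} + 9 q^{2}\right) + 17}{9} = \frac{10 q^{2} + 17}{9} = \frac{17 + 10 q^{2}}{9} = \frac{17}{9} + \frac{10 q^{2}}{9}$)
$O{\left(Q{\left(E{\left(-4,-3 \right)},8 \right)} \right)} \left(5 - 9\right) = \left(\frac{17}{9} + \frac{10 \left(\frac{6 + 8}{-2 - 4}\right)^{2}}{9}\right) \left(5 - 9\right) = \left(\frac{17}{9} + \frac{10 \left(\frac{1}{-6} \cdot 14\right)^{2}}{9}\right) \left(5 - 9\right) = \left(\frac{17}{9} + \frac{10 \left(\left(- \frac{1}{6}\right) 14\right)^{2}}{9}\right) \left(-4\right) = \left(\frac{17}{9} + \frac{10 \left(- \frac{7}{3}\right)^{2}}{9}\right) \left(-4\right) = \left(\frac{17}{9} + \frac{10}{9} \cdot \frac{49}{9}\right) \left(-4\right) = \left(\frac{17}{9} + \frac{490}{81}\right) \left(-4\right) = \frac{643}{81} \left(-4\right) = - \frac{2572}{81}$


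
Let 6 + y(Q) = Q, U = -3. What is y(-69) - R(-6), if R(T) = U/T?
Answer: -151/2 ≈ -75.500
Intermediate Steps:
y(Q) = -6 + Q
R(T) = -3/T
y(-69) - R(-6) = (-6 - 69) - (-3)/(-6) = -75 - (-3)*(-1)/6 = -75 - 1*½ = -75 - ½ = -151/2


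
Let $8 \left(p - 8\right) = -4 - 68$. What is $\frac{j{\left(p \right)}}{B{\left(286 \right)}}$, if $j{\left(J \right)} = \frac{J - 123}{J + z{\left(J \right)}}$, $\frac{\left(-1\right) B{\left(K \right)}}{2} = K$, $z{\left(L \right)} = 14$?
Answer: $\frac{31}{1859} \approx 0.016676$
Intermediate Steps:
$p = -1$ ($p = 8 + \frac{-4 - 68}{8} = 8 + \frac{1}{8} \left(-72\right) = 8 - 9 = -1$)
$B{\left(K \right)} = - 2 K$
$j{\left(J \right)} = \frac{-123 + J}{14 + J}$ ($j{\left(J \right)} = \frac{J - 123}{J + 14} = \frac{-123 + J}{14 + J}$)
$\frac{j{\left(p \right)}}{B{\left(286 \right)}} = \frac{\frac{1}{14 - 1} \left(-123 - 1\right)}{\left(-2\right) 286} = \frac{\frac{1}{13} \left(-124\right)}{-572} = \frac{1}{13} \left(-124\right) \left(- \frac{1}{572}\right) = \left(- \frac{124}{13}\right) \left(- \frac{1}{572}\right) = \frac{31}{1859}$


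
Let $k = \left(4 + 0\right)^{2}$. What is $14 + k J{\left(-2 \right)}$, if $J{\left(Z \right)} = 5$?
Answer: $94$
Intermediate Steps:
$k = 16$ ($k = 4^{2} = 16$)
$14 + k J{\left(-2 \right)} = 14 + 16 \cdot 5 = 14 + 80 = 94$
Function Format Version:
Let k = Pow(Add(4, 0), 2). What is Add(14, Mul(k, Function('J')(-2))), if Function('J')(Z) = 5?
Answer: 94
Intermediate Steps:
k = 16 (k = Pow(4, 2) = 16)
Add(14, Mul(k, Function('J')(-2))) = Add(14, Mul(16, 5)) = Add(14, 80) = 94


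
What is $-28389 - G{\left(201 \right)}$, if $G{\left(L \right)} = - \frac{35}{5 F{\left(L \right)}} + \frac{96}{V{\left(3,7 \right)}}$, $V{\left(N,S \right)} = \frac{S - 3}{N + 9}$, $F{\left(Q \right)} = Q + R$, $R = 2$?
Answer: $- \frac{831632}{29} \approx -28677.0$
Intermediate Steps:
$F{\left(Q \right)} = 2 + Q$ ($F{\left(Q \right)} = Q + 2 = 2 + Q$)
$V{\left(N,S \right)} = \frac{-3 + S}{9 + N}$
$G{\left(L \right)} = 288 - \frac{35}{10 + 5 L}$ ($G{\left(L \right)} = - \frac{35}{5 \left(2 + L\right)} + \frac{96}{\frac{1}{9 + 3} \left(-3 + 7\right)} = - \frac{35}{10 + 5 L} + \frac{96}{\frac{1}{12} \cdot 4} = - \frac{35}{10 + 5 L} + 96 \frac{1}{\frac{1}{3}} = - \frac{35}{10 + 5 L} + 96 \cdot 3 = - \frac{35}{10 + 5 L} + 288 = 288 - \frac{35}{10 + 5 L}$)
$-28389 - G{\left(201 \right)} = -28389 - \frac{569 + 288 \cdot 201}{2 + 201} = -28389 - \frac{569 + 57888}{203} = -28389 - \frac{1}{203} \cdot 58457 = -28389 - \frac{8351}{29} = - \frac{831632}{29}$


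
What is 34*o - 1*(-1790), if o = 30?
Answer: 2810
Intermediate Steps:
34*o - 1*(-1790) = 34*30 - 1*(-1790) = 1020 + 1790 = 2810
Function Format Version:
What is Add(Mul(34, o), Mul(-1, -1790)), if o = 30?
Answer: 2810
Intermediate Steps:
Add(Mul(34, o), Mul(-1, -1790)) = Add(Mul(34, 30), Mul(-1, -1790)) = Add(1020, 1790) = 2810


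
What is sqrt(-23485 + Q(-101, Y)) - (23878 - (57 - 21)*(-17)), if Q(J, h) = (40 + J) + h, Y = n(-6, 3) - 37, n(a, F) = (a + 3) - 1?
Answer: -24490 + I*sqrt(23587) ≈ -24490.0 + 153.58*I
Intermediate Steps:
n(a, F) = 2 + a (n(a, F) = (3 + a) - 1 = 2 + a)
Y = -41 (Y = (2 - 6) - 37 = -4 - 37 = -41)
Q(J, h) = 40 + J + h
sqrt(-23485 + Q(-101, Y)) - (23878 - (57 - 21)*(-17)) = sqrt(-23485 + (40 - 101 - 41)) - (23878 - (57 - 21)*(-17)) = sqrt(-23485 - 102) - (23878 - 36*(-17)) = sqrt(-23587) - (23878 - 1*(-612)) = I*sqrt(23587) - (23878 + 612) = I*sqrt(23587) - 1*24490 = I*sqrt(23587) - 24490 = -24490 + I*sqrt(23587)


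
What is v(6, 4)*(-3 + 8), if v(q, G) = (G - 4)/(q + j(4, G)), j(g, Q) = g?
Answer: 0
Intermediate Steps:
v(q, G) = (-4 + G)/(4 + q) (v(q, G) = (G - 4)/(q + 4) = (-4 + G)/(4 + q))
v(6, 4)*(-3 + 8) = ((-4 + 4)/(4 + 6))*(-3 + 8) = (0/10)*5 = ((⅒)*0)*5 = 0*5 = 0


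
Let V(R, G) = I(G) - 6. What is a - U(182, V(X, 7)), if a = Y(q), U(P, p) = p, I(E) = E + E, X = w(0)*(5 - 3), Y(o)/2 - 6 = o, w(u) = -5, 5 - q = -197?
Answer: 408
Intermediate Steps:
q = 202 (q = 5 - 1*(-197) = 5 + 197 = 202)
Y(o) = 12 + 2*o
X = -10 (X = -5*(5 - 3) = -5*2 = -10)
I(E) = 2*E
V(R, G) = -6 + 2*G (V(R, G) = 2*G - 6 = -6 + 2*G)
a = 416 (a = 12 + 2*202 = 12 + 404 = 416)
a - U(182, V(X, 7)) = 416 - (-6 + 2*7) = 416 - (-6 + 14) = 416 - 1*8 = 416 - 8 = 408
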